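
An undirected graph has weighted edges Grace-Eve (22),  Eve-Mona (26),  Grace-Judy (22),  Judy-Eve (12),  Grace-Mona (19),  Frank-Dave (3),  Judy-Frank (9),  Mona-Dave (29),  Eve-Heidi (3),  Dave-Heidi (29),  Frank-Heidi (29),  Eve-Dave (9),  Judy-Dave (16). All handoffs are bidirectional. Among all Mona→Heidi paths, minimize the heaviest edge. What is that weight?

22

A few of the Mona→Heidi routes:
Mona - Grace - Judy - Eve - Heidi: max(19, 22, 12, 3) = 22
Mona - Grace - Judy - Dave - Eve - Heidi: max(19, 22, 16, 9, 3) = 22
Mona - Grace - Judy - Dave - Heidi: max(19, 22, 16, 29) = 29
Mona - Grace - Judy - Frank - Dave - Eve - Heidi: max(19, 22, 9, 3, 9, 3) = 22
Mona - Eve - Heidi: max(26, 3) = 26
Mona - Grace - Eve - Heidi: max(19, 22, 3) = 22
The minimum achievable maximum is 22.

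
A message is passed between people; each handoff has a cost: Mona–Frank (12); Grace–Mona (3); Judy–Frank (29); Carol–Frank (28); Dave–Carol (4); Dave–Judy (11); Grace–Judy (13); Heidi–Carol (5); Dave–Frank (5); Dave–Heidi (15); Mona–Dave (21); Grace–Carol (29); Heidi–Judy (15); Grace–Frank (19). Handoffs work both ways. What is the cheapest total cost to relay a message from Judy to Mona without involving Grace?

Some routes from Judy to Mona avoiding Grace:
Judy→Frank→Mona: 29 + 12 = 41
Judy→Dave→Mona: 11 + 21 = 32
Judy→Heidi→Dave→Frank→Mona: 15 + 15 + 5 + 12 = 47
Judy→Dave→Frank→Mona: 11 + 5 + 12 = 28
Judy→Heidi→Carol→Dave→Frank→Mona: 15 + 5 + 4 + 5 + 12 = 41
Judy→Heidi→Carol→Dave→Mona: 15 + 5 + 4 + 21 = 45
Best route has total 28.

28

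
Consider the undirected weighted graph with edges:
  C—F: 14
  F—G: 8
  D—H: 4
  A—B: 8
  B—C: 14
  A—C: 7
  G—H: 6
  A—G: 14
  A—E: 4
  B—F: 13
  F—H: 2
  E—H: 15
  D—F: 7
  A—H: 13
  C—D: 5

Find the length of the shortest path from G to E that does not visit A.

Some routes from G to E avoiding A:
G-H-E: 6 + 15 = 21
G-F-D-H-E: 8 + 7 + 4 + 15 = 34
G-F-H-E: 8 + 2 + 15 = 25
G-F-C-D-H-E: 8 + 14 + 5 + 4 + 15 = 46
The minimum is 21.

21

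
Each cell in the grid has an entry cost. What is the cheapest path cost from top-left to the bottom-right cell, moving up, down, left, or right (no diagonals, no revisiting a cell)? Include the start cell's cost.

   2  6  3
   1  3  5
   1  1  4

Best path: r0c0 → r1c0 → r2c0 → r2c1 → r2c2
Cost: 2 + 1 + 1 + 1 + 4 = 9

9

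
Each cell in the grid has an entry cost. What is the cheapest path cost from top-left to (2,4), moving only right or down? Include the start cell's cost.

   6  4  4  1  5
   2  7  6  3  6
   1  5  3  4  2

Cheapest: r0c0 → r1c0 → r2c0 → r2c1 → r2c2 → r2c3 → r2c4
  6 + 2 + 1 + 5 + 3 + 4 + 2 = 23

23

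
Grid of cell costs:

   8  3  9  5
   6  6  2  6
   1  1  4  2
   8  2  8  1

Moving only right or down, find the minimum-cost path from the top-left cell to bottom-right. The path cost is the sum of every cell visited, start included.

Path r0c0 → r1c0 → r2c0 → r2c1 → r2c2 → r2c3 → r3c3: 8 + 6 + 1 + 1 + 4 + 2 + 1 = 23.

23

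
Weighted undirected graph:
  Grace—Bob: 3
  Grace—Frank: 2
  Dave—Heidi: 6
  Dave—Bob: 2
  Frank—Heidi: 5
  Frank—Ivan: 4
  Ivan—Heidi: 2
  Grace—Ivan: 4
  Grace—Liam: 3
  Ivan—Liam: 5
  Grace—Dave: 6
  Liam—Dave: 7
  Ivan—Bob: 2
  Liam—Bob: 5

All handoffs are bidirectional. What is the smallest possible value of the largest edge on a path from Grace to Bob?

3

Comparing a few candidate routes:
Grace - Ivan - Bob: max(4, 2) = 4
Grace - Liam - Bob: max(3, 5) = 5
Grace - Bob: max(3) = 3
Grace - Frank - Ivan - Bob: max(2, 4, 2) = 4
The minimum achievable maximum is 3.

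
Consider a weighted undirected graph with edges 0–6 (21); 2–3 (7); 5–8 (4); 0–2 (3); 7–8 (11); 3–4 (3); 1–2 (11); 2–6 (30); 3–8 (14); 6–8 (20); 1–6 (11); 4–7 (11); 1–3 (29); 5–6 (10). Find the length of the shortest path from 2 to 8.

21

Comparing a few candidate routes:
2 -> 1 -> 6 -> 5 -> 8: 11 + 11 + 10 + 4 = 36
2 -> 3 -> 8: 7 + 14 = 21
2 -> 0 -> 6 -> 5 -> 8: 3 + 21 + 10 + 4 = 38
2 -> 3 -> 4 -> 7 -> 8: 7 + 3 + 11 + 11 = 32
Shortest: 21.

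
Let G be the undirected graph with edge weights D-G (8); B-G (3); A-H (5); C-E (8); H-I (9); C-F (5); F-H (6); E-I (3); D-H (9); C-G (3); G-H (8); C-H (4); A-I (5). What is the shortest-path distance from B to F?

11

Comparing a few candidate routes:
B -> G -> H -> F: 3 + 8 + 6 = 17
B -> G -> C -> H -> F: 3 + 3 + 4 + 6 = 16
B -> G -> C -> F: 3 + 3 + 5 = 11
Best route has total 11.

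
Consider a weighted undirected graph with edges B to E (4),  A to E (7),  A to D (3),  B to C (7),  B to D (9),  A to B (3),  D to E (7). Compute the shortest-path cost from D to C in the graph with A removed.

Candidate routes:
D -> B -> C: 9 + 7 = 16
D -> E -> B -> C: 7 + 4 + 7 = 18
The minimum is 16.

16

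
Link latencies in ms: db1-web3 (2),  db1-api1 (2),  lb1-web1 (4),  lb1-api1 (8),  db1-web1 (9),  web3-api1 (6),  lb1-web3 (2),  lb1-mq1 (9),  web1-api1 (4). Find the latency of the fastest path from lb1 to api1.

Checking several routes:
lb1→web3→db1→api1: 2 + 2 + 2 = 6
lb1→web1→db1→api1: 4 + 9 + 2 = 15
lb1→api1: 8
lb1→web1→api1: 4 + 4 = 8
lb1→web3→db1→web1→api1: 2 + 2 + 9 + 4 = 17
lb1→web3→api1: 2 + 6 = 8
Best route has total 6 ms.

6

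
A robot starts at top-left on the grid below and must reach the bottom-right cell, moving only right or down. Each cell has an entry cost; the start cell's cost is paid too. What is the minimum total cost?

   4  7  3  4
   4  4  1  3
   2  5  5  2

18

Path (0,0)→(1,0)→(1,1)→(1,2)→(1,3)→(2,3): 4 + 4 + 4 + 1 + 3 + 2 = 18.
For comparison, the top-then-right route costs 23.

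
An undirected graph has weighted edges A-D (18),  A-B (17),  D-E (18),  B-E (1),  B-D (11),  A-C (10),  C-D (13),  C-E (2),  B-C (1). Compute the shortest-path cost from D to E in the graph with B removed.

Paths from D to E avoiding B:
D→E: 18
D→A→C→E: 18 + 10 + 2 = 30
D→C→E: 13 + 2 = 15
Shortest: 15.

15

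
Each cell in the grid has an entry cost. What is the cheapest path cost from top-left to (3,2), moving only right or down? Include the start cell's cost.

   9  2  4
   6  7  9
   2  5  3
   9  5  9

34

Best path: [0,0]→[1,0]→[2,0]→[2,1]→[2,2]→[3,2]
Cost: 9 + 6 + 2 + 5 + 3 + 9 = 34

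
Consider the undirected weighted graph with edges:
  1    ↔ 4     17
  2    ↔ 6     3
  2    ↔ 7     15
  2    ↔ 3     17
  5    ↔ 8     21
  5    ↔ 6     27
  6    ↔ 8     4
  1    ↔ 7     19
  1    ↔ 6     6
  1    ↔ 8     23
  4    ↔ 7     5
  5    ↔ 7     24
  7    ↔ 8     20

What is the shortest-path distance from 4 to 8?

Some routes from 4 to 8:
4 → 1 → 8: 17 + 23 = 40
4 → 7 → 8: 5 + 20 = 25
4 → 7 → 2 → 6 → 8: 5 + 15 + 3 + 4 = 27
4 → 7 → 1 → 6 → 8: 5 + 19 + 6 + 4 = 34
4 → 1 → 6 → 8: 17 + 6 + 4 = 27
Best route has total 25.

25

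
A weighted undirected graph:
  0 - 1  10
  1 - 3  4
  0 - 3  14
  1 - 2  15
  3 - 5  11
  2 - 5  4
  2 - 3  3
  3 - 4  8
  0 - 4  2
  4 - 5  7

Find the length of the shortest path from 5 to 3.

7

Checking several routes:
5→4→3: 7 + 8 = 15
5→4→0→1→3: 7 + 2 + 10 + 4 = 23
5→4→0→3: 7 + 2 + 14 = 23
5→2→3: 4 + 3 = 7
5→3: 11
Best route has total 7.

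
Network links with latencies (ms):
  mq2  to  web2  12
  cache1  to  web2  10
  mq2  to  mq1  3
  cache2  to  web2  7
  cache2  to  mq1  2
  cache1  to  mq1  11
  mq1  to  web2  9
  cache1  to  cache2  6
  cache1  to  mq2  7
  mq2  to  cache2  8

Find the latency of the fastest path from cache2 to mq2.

5

Some routes from cache2 to mq2:
cache2 → mq1 → mq2: 2 + 3 = 5
cache2 → web2 → mq1 → mq2: 7 + 9 + 3 = 19
cache2 → mq2: 8
cache2 → cache1 → mq2: 6 + 7 = 13
Best route has total 5 ms.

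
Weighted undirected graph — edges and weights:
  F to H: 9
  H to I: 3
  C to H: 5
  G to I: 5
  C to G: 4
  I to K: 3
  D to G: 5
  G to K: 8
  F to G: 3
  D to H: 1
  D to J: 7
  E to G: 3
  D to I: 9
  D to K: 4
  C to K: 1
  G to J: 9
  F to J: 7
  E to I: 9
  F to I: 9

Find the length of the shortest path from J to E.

12

Comparing a few candidate routes:
J - D - G - E: 7 + 5 + 3 = 15
J - G - E: 9 + 3 = 12
J - F - G - E: 7 + 3 + 3 = 13
Shortest: 12.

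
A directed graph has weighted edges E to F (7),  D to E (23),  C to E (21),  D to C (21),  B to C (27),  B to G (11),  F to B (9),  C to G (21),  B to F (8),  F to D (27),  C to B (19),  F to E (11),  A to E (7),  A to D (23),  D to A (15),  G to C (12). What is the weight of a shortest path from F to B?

Candidate routes:
F -> B: 9
F -> D -> C -> B: 27 + 21 + 19 = 67
Shortest: 9.

9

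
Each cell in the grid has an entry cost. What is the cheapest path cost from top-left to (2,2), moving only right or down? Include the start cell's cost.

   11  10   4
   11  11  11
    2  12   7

One optimal route is (0,0) -> (0,1) -> (0,2) -> (1,2) -> (2,2).
Its cost is 11 + 10 + 4 + 11 + 7 = 43.

43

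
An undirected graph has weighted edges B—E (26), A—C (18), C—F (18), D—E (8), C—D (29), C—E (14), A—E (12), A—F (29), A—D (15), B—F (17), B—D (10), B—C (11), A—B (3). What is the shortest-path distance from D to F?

Comparing a few candidate routes:
D -> B -> A -> F: 10 + 3 + 29 = 42
D -> E -> C -> F: 8 + 14 + 18 = 40
D -> A -> B -> F: 15 + 3 + 17 = 35
D -> E -> A -> B -> F: 8 + 12 + 3 + 17 = 40
D -> B -> F: 10 + 17 = 27
D -> B -> C -> F: 10 + 11 + 18 = 39
Best route has total 27.

27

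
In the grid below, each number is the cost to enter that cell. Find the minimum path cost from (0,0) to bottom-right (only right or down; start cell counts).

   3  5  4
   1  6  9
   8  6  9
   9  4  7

Path (0,0) (1,0) (1,1) (2,1) (3,1) (3,2): 3 + 1 + 6 + 6 + 4 + 7 = 27.
(Top row then right column would cost 37.)

27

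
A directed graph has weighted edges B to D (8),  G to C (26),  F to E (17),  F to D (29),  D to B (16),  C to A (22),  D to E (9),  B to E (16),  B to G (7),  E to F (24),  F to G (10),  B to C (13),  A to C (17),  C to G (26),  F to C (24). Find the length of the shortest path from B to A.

35

Checking several routes:
B→C→A: 13 + 22 = 35
B→E→F→C→A: 16 + 24 + 24 + 22 = 86
B→G→C→A: 7 + 26 + 22 = 55
The minimum is 35.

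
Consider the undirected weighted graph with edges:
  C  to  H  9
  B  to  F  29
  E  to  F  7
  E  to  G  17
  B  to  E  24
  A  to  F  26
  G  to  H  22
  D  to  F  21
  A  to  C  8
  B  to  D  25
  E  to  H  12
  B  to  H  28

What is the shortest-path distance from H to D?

Checking several routes:
H → G → E → F → D: 22 + 17 + 7 + 21 = 67
H → E → B → D: 12 + 24 + 25 = 61
H → C → A → F → D: 9 + 8 + 26 + 21 = 64
H → E → F → D: 12 + 7 + 21 = 40
H → B → D: 28 + 25 = 53
Best route has total 40.

40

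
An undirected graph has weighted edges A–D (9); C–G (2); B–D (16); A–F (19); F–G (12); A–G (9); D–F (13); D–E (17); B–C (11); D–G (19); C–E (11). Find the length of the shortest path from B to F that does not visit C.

29

Paths from B to F avoiding C:
B → D → A → G → F: 16 + 9 + 9 + 12 = 46
B → D → F: 16 + 13 = 29
B → D → A → F: 16 + 9 + 19 = 44
B → D → G → F: 16 + 19 + 12 = 47
B → D → G → A → F: 16 + 19 + 9 + 19 = 63
Shortest: 29.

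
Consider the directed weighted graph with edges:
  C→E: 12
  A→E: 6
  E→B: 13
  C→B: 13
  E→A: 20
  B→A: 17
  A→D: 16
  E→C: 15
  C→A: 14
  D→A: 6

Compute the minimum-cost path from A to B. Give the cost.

19

Routes from A to B:
A -> E -> C -> B: 6 + 15 + 13 = 34
A -> E -> B: 6 + 13 = 19
The minimum is 19.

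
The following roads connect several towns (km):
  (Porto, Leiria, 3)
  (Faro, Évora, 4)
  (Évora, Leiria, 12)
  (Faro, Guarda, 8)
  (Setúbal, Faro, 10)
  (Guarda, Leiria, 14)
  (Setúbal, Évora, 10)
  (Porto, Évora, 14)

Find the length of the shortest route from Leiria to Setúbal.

Checking several routes:
Leiria-Porto-Évora-Faro-Setúbal: 3 + 14 + 4 + 10 = 31
Leiria-Porto-Évora-Setúbal: 3 + 14 + 10 = 27
Leiria-Guarda-Faro-Setúbal: 14 + 8 + 10 = 32
Leiria-Évora-Setúbal: 12 + 10 = 22
Leiria-Évora-Faro-Setúbal: 12 + 4 + 10 = 26
The minimum is 22 km.

22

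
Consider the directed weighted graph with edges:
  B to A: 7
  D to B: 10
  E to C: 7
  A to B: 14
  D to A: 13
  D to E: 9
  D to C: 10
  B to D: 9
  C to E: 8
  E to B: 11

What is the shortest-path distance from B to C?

19

Candidate routes:
B - D - E - C: 9 + 9 + 7 = 25
B - D - C: 9 + 10 = 19
Best route has total 19.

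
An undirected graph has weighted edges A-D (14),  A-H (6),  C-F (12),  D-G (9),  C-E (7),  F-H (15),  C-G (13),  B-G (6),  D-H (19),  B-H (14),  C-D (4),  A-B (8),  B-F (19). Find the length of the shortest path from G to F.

Some routes from G to F:
G-D-H-F: 9 + 19 + 15 = 43
G-D-C-F: 9 + 4 + 12 = 25
G-C-F: 13 + 12 = 25
G-B-H-F: 6 + 14 + 15 = 35
G-B-A-H-F: 6 + 8 + 6 + 15 = 35
G-B-F: 6 + 19 = 25
Shortest: 25.

25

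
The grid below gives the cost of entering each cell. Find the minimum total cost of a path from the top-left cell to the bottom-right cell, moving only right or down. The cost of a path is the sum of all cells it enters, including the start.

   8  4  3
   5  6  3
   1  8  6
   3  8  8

32

Path (0,0)→(0,1)→(0,2)→(1,2)→(2,2)→(3,2): 8 + 4 + 3 + 3 + 6 + 8 = 32.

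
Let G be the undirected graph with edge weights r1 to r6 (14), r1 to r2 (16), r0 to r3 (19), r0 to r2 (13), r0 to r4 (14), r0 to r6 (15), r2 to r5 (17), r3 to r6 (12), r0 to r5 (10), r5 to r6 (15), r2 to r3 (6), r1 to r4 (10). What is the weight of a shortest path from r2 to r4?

Some routes from r2 to r4:
r2 → r0 → r4: 13 + 14 = 27
r2 → r1 → r4: 16 + 10 = 26
r2 → r3 → r6 → r1 → r4: 6 + 12 + 14 + 10 = 42
r2 → r3 → r0 → r4: 6 + 19 + 14 = 39
r2 → r5 → r0 → r4: 17 + 10 + 14 = 41
Best route has total 26.

26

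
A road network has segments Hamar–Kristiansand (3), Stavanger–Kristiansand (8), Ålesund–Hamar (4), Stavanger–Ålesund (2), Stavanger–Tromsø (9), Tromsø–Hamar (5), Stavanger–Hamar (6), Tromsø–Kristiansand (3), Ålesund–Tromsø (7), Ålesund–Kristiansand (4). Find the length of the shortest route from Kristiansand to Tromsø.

3

Comparing a few candidate routes:
Kristiansand - Hamar - Tromsø: 3 + 5 = 8
Kristiansand - Tromsø: 3
Kristiansand - Ålesund - Tromsø: 4 + 7 = 11
Kristiansand - Hamar - Ålesund - Tromsø: 3 + 4 + 7 = 14
Kristiansand - Ålesund - Hamar - Tromsø: 4 + 4 + 5 = 13
Shortest: 3.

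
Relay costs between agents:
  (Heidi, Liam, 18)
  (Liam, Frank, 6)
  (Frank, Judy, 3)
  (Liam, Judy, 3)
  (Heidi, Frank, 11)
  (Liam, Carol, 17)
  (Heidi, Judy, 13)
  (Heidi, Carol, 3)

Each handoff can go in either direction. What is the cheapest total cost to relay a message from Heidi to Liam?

Routes from Heidi to Liam:
Heidi - Judy - Frank - Liam: 13 + 3 + 6 = 22
Heidi - Liam: 18
Heidi - Frank - Liam: 11 + 6 = 17
Heidi - Carol - Liam: 3 + 17 = 20
Heidi - Judy - Liam: 13 + 3 = 16
Heidi - Frank - Judy - Liam: 11 + 3 + 3 = 17
The minimum is 16.

16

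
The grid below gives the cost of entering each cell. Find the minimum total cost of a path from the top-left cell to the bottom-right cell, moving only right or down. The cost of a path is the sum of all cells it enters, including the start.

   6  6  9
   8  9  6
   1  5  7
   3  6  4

28

Path (0,0) (1,0) (2,0) (3,0) (3,1) (3,2): 6 + 8 + 1 + 3 + 6 + 4 = 28.
For comparison, the top-then-right route costs 38.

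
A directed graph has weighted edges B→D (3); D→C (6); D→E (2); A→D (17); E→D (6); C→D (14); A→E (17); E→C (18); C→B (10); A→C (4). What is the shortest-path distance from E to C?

Candidate routes:
E -> C: 18
E -> D -> C: 6 + 6 = 12
Best route has total 12.

12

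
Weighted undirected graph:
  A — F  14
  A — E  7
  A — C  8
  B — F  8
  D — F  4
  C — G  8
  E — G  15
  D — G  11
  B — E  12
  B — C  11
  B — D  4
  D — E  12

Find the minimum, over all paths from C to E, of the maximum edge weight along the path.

Checking several routes:
C-B-E: max(11, 12) = 12
C-A-E: max(8, 7) = 8
C-B-D-E: max(11, 4, 12) = 12
The minimum achievable maximum is 8.

8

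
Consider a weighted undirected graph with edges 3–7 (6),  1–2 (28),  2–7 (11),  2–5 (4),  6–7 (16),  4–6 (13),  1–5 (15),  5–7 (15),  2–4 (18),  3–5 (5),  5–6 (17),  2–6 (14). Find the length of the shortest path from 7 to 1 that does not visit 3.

30

Comparing a few candidate routes:
7→2→1: 11 + 28 = 39
7→5→2→1: 15 + 4 + 28 = 47
7→5→1: 15 + 15 = 30
7→2→5→1: 11 + 4 + 15 = 30
7→6→2→5→1: 16 + 14 + 4 + 15 = 49
7→6→5→1: 16 + 17 + 15 = 48
The minimum is 30.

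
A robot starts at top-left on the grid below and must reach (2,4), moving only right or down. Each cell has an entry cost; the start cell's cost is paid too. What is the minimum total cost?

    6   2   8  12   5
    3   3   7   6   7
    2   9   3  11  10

41

Path (0,0) -> (0,1) -> (1,1) -> (1,2) -> (1,3) -> (1,4) -> (2,4): 6 + 2 + 3 + 7 + 6 + 7 + 10 = 41.
(Top row then right column would cost 50.)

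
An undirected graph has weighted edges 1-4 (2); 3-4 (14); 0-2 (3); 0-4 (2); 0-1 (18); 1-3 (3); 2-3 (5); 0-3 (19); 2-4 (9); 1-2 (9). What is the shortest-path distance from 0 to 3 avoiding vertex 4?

Checking several routes:
0 - 1 - 3: 18 + 3 = 21
0 - 3: 19
0 - 2 - 3: 3 + 5 = 8
0 - 2 - 1 - 3: 3 + 9 + 3 = 15
The minimum is 8.

8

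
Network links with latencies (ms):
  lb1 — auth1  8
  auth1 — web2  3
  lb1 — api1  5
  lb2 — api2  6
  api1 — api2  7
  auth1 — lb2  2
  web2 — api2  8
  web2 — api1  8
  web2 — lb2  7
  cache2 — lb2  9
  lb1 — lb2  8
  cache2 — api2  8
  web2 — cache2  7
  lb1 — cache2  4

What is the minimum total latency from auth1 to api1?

A few of the auth1→api1 routes:
auth1 -> lb2 -> api2 -> api1: 2 + 6 + 7 = 15
auth1 -> lb1 -> api1: 8 + 5 = 13
auth1 -> lb2 -> web2 -> api1: 2 + 7 + 8 = 17
auth1 -> web2 -> api1: 3 + 8 = 11
auth1 -> lb2 -> lb1 -> api1: 2 + 8 + 5 = 15
Best route has total 11 ms.

11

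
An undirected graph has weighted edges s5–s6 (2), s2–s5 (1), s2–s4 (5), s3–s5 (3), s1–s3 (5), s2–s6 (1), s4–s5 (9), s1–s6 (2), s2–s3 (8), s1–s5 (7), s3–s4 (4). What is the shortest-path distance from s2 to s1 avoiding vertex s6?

A few of the s2→s1 routes:
s2 → s5 → s1: 1 + 7 = 8
s2 → s4 → s3 → s1: 5 + 4 + 5 = 14
s2 → s3 → s5 → s1: 8 + 3 + 7 = 18
s2 → s5 → s3 → s1: 1 + 3 + 5 = 9
s2 → s3 → s1: 8 + 5 = 13
Best route has total 8.

8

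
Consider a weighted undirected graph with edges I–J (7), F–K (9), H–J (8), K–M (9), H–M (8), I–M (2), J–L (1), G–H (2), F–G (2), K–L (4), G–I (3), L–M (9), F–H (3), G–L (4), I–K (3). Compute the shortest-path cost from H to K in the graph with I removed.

10

Comparing a few candidate routes:
H - G - L - K: 2 + 4 + 4 = 10
H - F - K: 3 + 9 = 12
H - G - F - K: 2 + 2 + 9 = 13
H - J - L - K: 8 + 1 + 4 = 13
H - F - G - L - K: 3 + 2 + 4 + 4 = 13
The minimum is 10.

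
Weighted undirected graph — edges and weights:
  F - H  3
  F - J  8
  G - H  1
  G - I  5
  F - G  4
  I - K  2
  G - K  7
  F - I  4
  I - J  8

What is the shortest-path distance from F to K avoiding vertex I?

Paths from F to K avoiding I:
F - H - G - K: 3 + 1 + 7 = 11
F - G - K: 4 + 7 = 11
Shortest: 11.

11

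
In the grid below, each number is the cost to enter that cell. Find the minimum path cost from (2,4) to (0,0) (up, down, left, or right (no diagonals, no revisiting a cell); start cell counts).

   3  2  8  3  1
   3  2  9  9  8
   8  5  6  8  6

31

Best path: (2,4)→(1,4)→(0,4)→(0,3)→(0,2)→(0,1)→(0,0)
Cost: 6 + 8 + 1 + 3 + 8 + 2 + 3 = 31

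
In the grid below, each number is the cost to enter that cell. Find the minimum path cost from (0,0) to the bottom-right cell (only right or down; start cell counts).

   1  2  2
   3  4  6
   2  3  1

One optimal route is [0,0] [1,0] [2,0] [2,1] [2,2].
Its cost is 1 + 3 + 2 + 3 + 1 = 10.
(Top row then right column would cost 12.)

10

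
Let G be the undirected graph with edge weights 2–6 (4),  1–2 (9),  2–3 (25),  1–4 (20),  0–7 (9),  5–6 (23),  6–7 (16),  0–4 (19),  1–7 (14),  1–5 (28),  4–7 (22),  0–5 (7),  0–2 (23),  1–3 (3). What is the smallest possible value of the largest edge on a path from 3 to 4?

A few of the 3→4 routes:
3 → 1 → 2 → 6 → 7 → 0 → 4: max(3, 9, 4, 16, 9, 19) = 19
3 → 1 → 4: max(3, 20) = 20
3 → 1 → 7 → 0 → 4: max(3, 14, 9, 19) = 19
3 → 1 → 7 → 4: max(3, 14, 22) = 22
3 → 1 → 2 → 6 → 7 → 4: max(3, 9, 4, 16, 22) = 22
Best route has worst link 19.

19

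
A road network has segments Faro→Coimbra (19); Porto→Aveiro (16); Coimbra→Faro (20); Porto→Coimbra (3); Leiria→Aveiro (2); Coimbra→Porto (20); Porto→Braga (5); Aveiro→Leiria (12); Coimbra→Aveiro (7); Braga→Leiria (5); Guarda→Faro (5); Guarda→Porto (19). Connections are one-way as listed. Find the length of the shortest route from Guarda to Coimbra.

22

Candidate routes:
Guarda→Porto→Coimbra: 19 + 3 = 22
Guarda→Faro→Coimbra: 5 + 19 = 24
Best route has total 22 km.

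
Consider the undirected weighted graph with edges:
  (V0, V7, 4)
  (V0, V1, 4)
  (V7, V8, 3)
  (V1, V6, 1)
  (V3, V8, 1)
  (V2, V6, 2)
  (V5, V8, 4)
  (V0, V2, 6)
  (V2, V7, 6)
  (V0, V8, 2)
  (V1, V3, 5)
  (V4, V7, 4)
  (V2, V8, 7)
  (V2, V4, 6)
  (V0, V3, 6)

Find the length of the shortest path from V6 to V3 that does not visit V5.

6

A few of the V6→V3 routes:
V6 → V1 → V3: 1 + 5 = 6
V6 → V1 → V0 → V8 → V3: 1 + 4 + 2 + 1 = 8
V6 → V2 → V8 → V3: 2 + 7 + 1 = 10
The minimum is 6.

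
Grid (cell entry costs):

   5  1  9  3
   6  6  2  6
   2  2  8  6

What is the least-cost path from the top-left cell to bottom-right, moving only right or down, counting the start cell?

Take (0,0) (0,1) (1,1) (1,2) (1,3) (2,3) for a total of 5 + 1 + 6 + 2 + 6 + 6 = 26.
(Top row then right column would cost 30.)

26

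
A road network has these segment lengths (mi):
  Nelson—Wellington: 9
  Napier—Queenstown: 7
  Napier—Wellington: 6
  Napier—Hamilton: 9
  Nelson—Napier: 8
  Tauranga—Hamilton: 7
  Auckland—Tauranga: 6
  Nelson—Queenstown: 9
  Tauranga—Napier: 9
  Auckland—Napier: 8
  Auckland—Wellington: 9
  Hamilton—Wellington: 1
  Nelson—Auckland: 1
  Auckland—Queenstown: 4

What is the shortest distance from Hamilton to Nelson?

10

Comparing a few candidate routes:
Hamilton -> Wellington -> Auckland -> Nelson: 1 + 9 + 1 = 11
Hamilton -> Tauranga -> Auckland -> Nelson: 7 + 6 + 1 = 14
Hamilton -> Wellington -> Napier -> Nelson: 1 + 6 + 8 = 15
Hamilton -> Wellington -> Nelson: 1 + 9 = 10
Best route has total 10 mi.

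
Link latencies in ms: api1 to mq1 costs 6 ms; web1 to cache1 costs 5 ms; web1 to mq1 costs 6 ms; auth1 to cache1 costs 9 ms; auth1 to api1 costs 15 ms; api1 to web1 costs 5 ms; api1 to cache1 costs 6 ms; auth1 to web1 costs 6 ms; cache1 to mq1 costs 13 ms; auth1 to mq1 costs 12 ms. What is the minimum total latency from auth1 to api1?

Checking several routes:
auth1 -> cache1 -> api1: 9 + 6 = 15
auth1 -> api1: 15
auth1 -> web1 -> api1: 6 + 5 = 11
auth1 -> web1 -> cache1 -> api1: 6 + 5 + 6 = 17
The minimum is 11 ms.

11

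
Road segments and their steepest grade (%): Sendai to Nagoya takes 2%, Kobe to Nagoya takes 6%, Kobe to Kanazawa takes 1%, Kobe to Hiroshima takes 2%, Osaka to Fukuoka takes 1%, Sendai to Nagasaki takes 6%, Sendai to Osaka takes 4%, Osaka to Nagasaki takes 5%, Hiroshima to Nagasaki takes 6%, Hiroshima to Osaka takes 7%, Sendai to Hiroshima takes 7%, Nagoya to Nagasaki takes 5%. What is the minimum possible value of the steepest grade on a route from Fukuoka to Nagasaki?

5

Comparing a few candidate routes:
Fukuoka→Osaka→Sendai→Nagasaki: max(1, 4, 6) = 6
Fukuoka→Osaka→Sendai→Nagoya→Nagasaki: max(1, 4, 2, 5) = 5
Fukuoka→Osaka→Nagasaki: max(1, 5) = 5
Best route has worst link 5%.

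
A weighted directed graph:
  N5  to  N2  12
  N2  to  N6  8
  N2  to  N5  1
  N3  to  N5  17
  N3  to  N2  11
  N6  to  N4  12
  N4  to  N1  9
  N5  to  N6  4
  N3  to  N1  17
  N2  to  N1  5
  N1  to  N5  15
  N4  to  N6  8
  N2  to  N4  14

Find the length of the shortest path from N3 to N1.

Some routes from N3 to N1:
N3-N1: 17
N3-N2-N1: 11 + 5 = 16
N3-N2-N5-N6-N4-N1: 11 + 1 + 4 + 12 + 9 = 37
N3-N5-N2-N1: 17 + 12 + 5 = 34
N3-N2-N4-N1: 11 + 14 + 9 = 34
The minimum is 16.

16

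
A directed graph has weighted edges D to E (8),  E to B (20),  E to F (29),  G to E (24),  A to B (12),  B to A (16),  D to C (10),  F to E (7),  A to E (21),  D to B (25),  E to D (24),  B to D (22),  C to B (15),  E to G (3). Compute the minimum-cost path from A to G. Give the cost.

24

Routes from A to G:
A → B → D → E → G: 12 + 22 + 8 + 3 = 45
A → E → G: 21 + 3 = 24
Best route has total 24.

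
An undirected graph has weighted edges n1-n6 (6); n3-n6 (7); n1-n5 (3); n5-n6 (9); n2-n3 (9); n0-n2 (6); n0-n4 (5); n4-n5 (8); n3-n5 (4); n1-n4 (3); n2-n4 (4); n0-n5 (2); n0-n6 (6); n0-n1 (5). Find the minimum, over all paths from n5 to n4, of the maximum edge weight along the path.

3

A few of the n5→n4 routes:
n5→n1→n0→n4: max(3, 5, 5) = 5
n5→n1→n4: max(3, 3) = 3
n5→n1→n6→n0→n4: max(3, 6, 6, 5) = 6
n5→n0→n4: max(2, 5) = 5
n5→n0→n1→n4: max(2, 5, 3) = 5
Smallest bottleneck: 3.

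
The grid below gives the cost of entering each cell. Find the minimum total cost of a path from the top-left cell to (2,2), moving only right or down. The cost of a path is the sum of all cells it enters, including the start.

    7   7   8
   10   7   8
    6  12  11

One optimal route is r0c0 r0c1 r1c1 r1c2 r2c2.
Its cost is 7 + 7 + 7 + 8 + 11 = 40.

40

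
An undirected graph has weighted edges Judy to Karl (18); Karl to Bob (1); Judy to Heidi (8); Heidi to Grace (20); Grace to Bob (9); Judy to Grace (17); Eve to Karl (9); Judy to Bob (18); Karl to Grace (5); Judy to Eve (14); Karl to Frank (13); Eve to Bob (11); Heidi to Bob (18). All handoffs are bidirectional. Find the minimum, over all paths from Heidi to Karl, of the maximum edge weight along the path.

Some routes from Heidi to Karl:
Heidi-Judy-Eve-Bob-Karl: max(8, 14, 11, 1) = 14
Heidi-Judy-Eve-Karl: max(8, 14, 9) = 14
Heidi-Judy-Grace-Bob-Karl: max(8, 17, 9, 1) = 17
Heidi-Judy-Eve-Bob-Grace-Karl: max(8, 14, 11, 9, 5) = 14
Heidi-Judy-Grace-Bob-Eve-Karl: max(8, 17, 9, 11, 9) = 17
Heidi-Judy-Grace-Karl: max(8, 17, 5) = 17
Smallest bottleneck: 14.

14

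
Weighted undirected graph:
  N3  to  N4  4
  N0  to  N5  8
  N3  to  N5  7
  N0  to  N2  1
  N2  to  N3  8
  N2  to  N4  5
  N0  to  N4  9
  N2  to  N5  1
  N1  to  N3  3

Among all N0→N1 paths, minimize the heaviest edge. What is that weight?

5

Some routes from N0 to N1:
N0→N2→N5→N3→N1: max(1, 1, 7, 3) = 7
N0→N2→N4→N3→N1: max(1, 5, 4, 3) = 5
N0→N5→N3→N1: max(8, 7, 3) = 8
Smallest bottleneck: 5.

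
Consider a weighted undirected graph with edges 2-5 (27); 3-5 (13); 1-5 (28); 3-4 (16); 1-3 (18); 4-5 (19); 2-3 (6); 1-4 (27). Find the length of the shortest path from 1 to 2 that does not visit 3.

Candidate routes:
1 → 4 → 5 → 2: 27 + 19 + 27 = 73
1 → 5 → 2: 28 + 27 = 55
The minimum is 55.

55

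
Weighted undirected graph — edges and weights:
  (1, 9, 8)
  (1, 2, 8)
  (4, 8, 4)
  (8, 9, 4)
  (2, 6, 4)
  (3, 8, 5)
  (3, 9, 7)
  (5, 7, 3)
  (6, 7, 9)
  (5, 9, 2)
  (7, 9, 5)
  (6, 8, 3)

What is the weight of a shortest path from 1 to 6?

Routes from 1 to 6:
1 -> 9 -> 8 -> 6: 8 + 4 + 3 = 15
1 -> 9 -> 7 -> 6: 8 + 5 + 9 = 22
1 -> 2 -> 6: 8 + 4 = 12
1 -> 9 -> 5 -> 7 -> 6: 8 + 2 + 3 + 9 = 22
1 -> 9 -> 3 -> 8 -> 6: 8 + 7 + 5 + 3 = 23
Shortest: 12.

12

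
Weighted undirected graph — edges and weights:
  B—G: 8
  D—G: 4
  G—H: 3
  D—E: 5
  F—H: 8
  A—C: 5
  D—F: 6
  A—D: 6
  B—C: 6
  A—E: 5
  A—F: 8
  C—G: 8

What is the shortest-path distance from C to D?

11

A few of the C→D routes:
C → G → D: 8 + 4 = 12
C → B → G → D: 6 + 8 + 4 = 18
C → A → E → D: 5 + 5 + 5 = 15
C → A → D: 5 + 6 = 11
C → A → F → D: 5 + 8 + 6 = 19
Shortest: 11.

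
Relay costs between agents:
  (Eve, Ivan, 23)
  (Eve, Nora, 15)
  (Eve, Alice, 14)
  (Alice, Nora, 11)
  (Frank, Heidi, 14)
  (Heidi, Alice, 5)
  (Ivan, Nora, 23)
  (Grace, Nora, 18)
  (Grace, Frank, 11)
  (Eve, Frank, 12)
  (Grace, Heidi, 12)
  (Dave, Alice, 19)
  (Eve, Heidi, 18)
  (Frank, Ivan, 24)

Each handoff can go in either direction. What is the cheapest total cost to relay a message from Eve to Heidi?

Comparing a few candidate routes:
Eve→Frank→Heidi: 12 + 14 = 26
Eve→Nora→Alice→Heidi: 15 + 11 + 5 = 31
Eve→Alice→Heidi: 14 + 5 = 19
Eve→Frank→Grace→Heidi: 12 + 11 + 12 = 35
Eve→Nora→Grace→Heidi: 15 + 18 + 12 = 45
Eve→Heidi: 18
The minimum is 18.

18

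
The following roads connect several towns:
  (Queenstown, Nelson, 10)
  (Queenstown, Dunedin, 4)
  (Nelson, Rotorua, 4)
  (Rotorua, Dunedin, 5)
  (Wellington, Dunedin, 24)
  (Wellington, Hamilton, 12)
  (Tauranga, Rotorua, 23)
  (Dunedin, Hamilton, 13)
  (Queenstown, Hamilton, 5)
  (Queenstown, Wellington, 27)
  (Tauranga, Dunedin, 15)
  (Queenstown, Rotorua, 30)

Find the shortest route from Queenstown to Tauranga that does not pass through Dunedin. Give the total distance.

37

Candidate routes:
Queenstown→Nelson→Rotorua→Tauranga: 10 + 4 + 23 = 37
Queenstown→Rotorua→Tauranga: 30 + 23 = 53
Shortest: 37.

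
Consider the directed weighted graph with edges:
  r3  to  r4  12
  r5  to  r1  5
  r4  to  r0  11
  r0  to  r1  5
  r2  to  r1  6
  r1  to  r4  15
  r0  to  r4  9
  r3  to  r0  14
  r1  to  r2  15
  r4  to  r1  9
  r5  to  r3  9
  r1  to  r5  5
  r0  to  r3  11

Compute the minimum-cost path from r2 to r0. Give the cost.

Paths from r2 to r0:
r2→r1→r5→r3→r0: 6 + 5 + 9 + 14 = 34
r2→r1→r5→r3→r4→r0: 6 + 5 + 9 + 12 + 11 = 43
r2→r1→r4→r0: 6 + 15 + 11 = 32
Shortest: 32.

32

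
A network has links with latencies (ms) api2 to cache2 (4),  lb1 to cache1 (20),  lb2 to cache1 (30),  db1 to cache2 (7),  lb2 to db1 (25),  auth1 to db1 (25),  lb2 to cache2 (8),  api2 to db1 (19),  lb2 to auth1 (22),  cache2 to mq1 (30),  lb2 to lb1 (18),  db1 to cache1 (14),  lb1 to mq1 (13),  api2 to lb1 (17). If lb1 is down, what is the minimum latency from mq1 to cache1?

51

Some routes from mq1 to cache1 avoiding lb1:
mq1-cache2-db1-lb2-cache1: 30 + 7 + 25 + 30 = 92
mq1-cache2-lb2-auth1-db1-cache1: 30 + 8 + 22 + 25 + 14 = 99
mq1-cache2-api2-db1-cache1: 30 + 4 + 19 + 14 = 67
mq1-cache2-lb2-cache1: 30 + 8 + 30 = 68
mq1-cache2-db1-cache1: 30 + 7 + 14 = 51
mq1-cache2-lb2-db1-cache1: 30 + 8 + 25 + 14 = 77
Shortest: 51 ms.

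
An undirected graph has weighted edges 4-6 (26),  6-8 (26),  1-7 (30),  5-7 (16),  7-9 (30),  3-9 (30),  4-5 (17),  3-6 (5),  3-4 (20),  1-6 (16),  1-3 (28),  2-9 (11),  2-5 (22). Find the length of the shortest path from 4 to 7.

33

Comparing a few candidate routes:
4 → 6 → 1 → 7: 26 + 16 + 30 = 72
4 → 3 → 6 → 1 → 7: 20 + 5 + 16 + 30 = 71
4 → 5 → 7: 17 + 16 = 33
Best route has total 33.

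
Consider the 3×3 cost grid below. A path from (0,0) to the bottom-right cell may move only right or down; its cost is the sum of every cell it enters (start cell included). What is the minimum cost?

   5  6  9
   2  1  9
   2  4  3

One optimal route is r0c0 r1c0 r1c1 r2c1 r2c2.
Its cost is 5 + 2 + 1 + 4 + 3 = 15.
For comparison, the top-then-right route costs 32.

15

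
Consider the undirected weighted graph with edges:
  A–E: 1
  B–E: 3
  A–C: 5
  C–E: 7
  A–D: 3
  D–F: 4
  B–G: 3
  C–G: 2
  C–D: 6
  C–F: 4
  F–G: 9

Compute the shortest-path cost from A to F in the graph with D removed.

9

Comparing a few candidate routes:
A→E→B→G→C→F: 1 + 3 + 3 + 2 + 4 = 13
A→E→B→G→F: 1 + 3 + 3 + 9 = 16
A→C→F: 5 + 4 = 9
A→E→C→F: 1 + 7 + 4 = 12
Best route has total 9.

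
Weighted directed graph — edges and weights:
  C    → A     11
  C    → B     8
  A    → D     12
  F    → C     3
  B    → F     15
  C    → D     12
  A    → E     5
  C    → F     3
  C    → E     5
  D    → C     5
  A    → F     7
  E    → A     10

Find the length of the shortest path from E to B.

28

Paths from E to B:
E→A→F→C→B: 10 + 7 + 3 + 8 = 28
E→A→D→C→B: 10 + 12 + 5 + 8 = 35
The minimum is 28.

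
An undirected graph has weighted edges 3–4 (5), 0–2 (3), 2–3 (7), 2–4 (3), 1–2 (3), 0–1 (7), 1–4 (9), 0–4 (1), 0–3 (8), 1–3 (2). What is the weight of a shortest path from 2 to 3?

Comparing a few candidate routes:
2 -> 3: 7
2 -> 1 -> 3: 3 + 2 = 5
2 -> 4 -> 3: 3 + 5 = 8
Best route has total 5.

5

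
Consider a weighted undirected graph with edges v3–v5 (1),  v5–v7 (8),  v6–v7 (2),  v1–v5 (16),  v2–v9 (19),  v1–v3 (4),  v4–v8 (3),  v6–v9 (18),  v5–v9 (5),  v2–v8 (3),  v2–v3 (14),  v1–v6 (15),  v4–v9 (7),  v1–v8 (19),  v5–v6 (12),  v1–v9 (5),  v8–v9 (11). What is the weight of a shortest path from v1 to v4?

12

Comparing a few candidate routes:
v1-v9-v8-v4: 5 + 11 + 3 = 19
v1-v9-v4: 5 + 7 = 12
v1-v3-v5-v9-v4: 4 + 1 + 5 + 7 = 17
Best route has total 12.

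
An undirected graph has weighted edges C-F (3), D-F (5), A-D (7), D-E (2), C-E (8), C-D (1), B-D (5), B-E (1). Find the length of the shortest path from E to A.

Candidate routes:
E -> C -> D -> A: 8 + 1 + 7 = 16
E -> C -> F -> D -> A: 8 + 3 + 5 + 7 = 23
E -> B -> D -> A: 1 + 5 + 7 = 13
E -> D -> A: 2 + 7 = 9
The minimum is 9.

9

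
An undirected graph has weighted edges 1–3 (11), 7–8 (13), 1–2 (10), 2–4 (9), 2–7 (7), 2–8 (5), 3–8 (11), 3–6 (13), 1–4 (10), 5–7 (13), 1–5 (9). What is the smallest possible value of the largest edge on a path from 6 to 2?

13

Comparing a few candidate routes:
6 → 3 → 8 → 2: max(13, 11, 5) = 13
6 → 3 → 8 → 7 → 5 → 1 → 4 → 2: max(13, 11, 13, 13, 9, 10, 9) = 13
6 → 3 → 8 → 7 → 2: max(13, 11, 13, 7) = 13
Best route has worst link 13.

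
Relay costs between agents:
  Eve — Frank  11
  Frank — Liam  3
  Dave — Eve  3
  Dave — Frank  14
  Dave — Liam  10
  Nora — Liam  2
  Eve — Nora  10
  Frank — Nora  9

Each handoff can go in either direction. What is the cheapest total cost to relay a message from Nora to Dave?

12

Checking several routes:
Nora-Eve-Dave: 10 + 3 = 13
Nora-Liam-Frank-Eve-Dave: 2 + 3 + 11 + 3 = 19
Nora-Frank-Liam-Dave: 9 + 3 + 10 = 22
Nora-Liam-Frank-Dave: 2 + 3 + 14 = 19
Nora-Liam-Dave: 2 + 10 = 12
Nora-Frank-Dave: 9 + 14 = 23
The minimum is 12.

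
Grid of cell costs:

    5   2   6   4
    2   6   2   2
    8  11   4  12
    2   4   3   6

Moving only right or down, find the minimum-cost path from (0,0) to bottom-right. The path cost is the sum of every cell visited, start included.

Path [0,0] [0,1] [0,2] [1,2] [2,2] [3,2] [3,3]: 5 + 2 + 6 + 2 + 4 + 3 + 6 = 28.
(Top row then right column would cost 37.)

28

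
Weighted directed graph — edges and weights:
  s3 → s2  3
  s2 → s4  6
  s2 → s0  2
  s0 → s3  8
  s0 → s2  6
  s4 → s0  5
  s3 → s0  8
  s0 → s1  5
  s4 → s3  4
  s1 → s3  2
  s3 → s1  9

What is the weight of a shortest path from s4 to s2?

Checking several routes:
s4 -> s0 -> s1 -> s3 -> s2: 5 + 5 + 2 + 3 = 15
s4 -> s0 -> s2: 5 + 6 = 11
s4 -> s3 -> s2: 4 + 3 = 7
Best route has total 7.

7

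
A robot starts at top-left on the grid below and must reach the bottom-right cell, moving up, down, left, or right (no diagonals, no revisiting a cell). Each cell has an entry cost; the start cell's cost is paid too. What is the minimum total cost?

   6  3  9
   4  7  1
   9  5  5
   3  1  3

25

Best path: r0c0→r0c1→r1c1→r1c2→r2c2→r3c2
Cost: 6 + 3 + 7 + 1 + 5 + 3 = 25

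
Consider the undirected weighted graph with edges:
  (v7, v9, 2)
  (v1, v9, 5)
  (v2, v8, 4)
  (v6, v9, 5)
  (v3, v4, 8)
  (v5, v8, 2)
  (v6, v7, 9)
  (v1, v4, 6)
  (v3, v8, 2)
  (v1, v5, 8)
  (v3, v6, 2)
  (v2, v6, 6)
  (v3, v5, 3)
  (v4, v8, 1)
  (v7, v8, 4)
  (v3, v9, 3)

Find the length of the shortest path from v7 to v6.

7

A few of the v7→v6 routes:
v7→v9→v3→v6: 2 + 3 + 2 = 7
v7→v8→v5→v3→v6: 4 + 2 + 3 + 2 = 11
v7→v8→v3→v6: 4 + 2 + 2 = 8
v7→v9→v6: 2 + 5 = 7
v7→v6: 9
Best route has total 7.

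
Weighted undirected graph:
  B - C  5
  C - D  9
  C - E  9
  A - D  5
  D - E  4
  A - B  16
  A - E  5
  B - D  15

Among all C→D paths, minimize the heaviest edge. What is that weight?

9

Comparing a few candidate routes:
C-E-A-B-D: max(9, 5, 16, 15) = 16
C-B-D: max(5, 15) = 15
C-E-D: max(9, 4) = 9
C-D: max(9) = 9
C-E-A-D: max(9, 5, 5) = 9
Best route has worst link 9.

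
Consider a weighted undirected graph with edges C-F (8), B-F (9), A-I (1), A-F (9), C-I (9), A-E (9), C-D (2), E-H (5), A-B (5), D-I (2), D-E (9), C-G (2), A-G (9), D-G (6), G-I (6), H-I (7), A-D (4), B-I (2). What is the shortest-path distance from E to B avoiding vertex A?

Some routes from E to B avoiding A:
E → D → C → G → I → B: 9 + 2 + 2 + 6 + 2 = 21
E → D → I → B: 9 + 2 + 2 = 13
E → H → I → B: 5 + 7 + 2 = 14
Shortest: 13.

13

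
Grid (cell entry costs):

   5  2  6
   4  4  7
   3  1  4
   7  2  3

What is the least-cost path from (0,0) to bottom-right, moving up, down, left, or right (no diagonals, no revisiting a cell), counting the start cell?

Best path: [0,0] → [0,1] → [1,1] → [2,1] → [3,1] → [3,2]
Cost: 5 + 2 + 4 + 1 + 2 + 3 = 17

17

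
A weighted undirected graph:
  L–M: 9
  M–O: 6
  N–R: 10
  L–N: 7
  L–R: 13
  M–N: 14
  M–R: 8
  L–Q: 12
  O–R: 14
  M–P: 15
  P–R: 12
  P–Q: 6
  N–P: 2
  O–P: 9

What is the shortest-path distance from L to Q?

12

Some routes from L to Q:
L→Q: 12
L→M→P→Q: 9 + 15 + 6 = 30
L→M→O→P→Q: 9 + 6 + 9 + 6 = 30
L→N→P→Q: 7 + 2 + 6 = 15
Shortest: 12.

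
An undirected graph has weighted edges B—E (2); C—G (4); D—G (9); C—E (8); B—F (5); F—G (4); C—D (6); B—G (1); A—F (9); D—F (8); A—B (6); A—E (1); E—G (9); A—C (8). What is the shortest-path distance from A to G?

A few of the A→G routes:
A → E → B → G: 1 + 2 + 1 = 4
A → E → G: 1 + 9 = 10
A → B → G: 6 + 1 = 7
Shortest: 4.

4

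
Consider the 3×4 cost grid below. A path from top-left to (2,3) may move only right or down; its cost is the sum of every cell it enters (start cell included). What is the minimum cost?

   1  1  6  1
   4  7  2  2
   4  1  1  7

18

Path r0c0 -> r0c1 -> r0c2 -> r0c3 -> r1c3 -> r2c3: 1 + 1 + 6 + 1 + 2 + 7 = 18.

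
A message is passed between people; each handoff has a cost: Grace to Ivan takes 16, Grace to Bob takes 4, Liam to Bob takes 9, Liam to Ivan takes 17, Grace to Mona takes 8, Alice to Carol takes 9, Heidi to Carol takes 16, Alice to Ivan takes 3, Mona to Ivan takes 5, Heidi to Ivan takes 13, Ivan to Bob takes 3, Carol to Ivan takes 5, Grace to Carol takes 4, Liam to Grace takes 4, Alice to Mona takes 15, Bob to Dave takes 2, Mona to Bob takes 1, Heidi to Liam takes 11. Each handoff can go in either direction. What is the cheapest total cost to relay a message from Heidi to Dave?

18

Comparing a few candidate routes:
Heidi → Ivan → Mona → Bob → Dave: 13 + 5 + 1 + 2 = 21
Heidi → Liam → Bob → Dave: 11 + 9 + 2 = 22
Heidi → Ivan → Bob → Dave: 13 + 3 + 2 = 18
Heidi → Carol → Ivan → Bob → Dave: 16 + 5 + 3 + 2 = 26
Heidi → Liam → Grace → Bob → Dave: 11 + 4 + 4 + 2 = 21
Heidi → Carol → Grace → Bob → Dave: 16 + 4 + 4 + 2 = 26
Best route has total 18.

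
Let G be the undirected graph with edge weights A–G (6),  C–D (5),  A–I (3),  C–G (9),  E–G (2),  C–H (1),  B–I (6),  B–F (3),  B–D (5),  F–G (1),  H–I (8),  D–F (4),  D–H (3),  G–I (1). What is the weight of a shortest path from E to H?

10

Some routes from E to H:
E - G - F - D - H: 2 + 1 + 4 + 3 = 10
E - G - F - D - C - H: 2 + 1 + 4 + 5 + 1 = 13
E - G - C - H: 2 + 9 + 1 = 12
E - G - I - H: 2 + 1 + 8 = 11
E - G - F - B - D - H: 2 + 1 + 3 + 5 + 3 = 14
The minimum is 10.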